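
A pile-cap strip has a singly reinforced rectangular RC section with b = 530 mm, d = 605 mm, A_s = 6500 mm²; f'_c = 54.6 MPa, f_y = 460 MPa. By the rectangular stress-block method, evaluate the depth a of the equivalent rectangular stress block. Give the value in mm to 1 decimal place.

T = A_s f_y = 6500 × 460 = 2990000 N = 2990 kN.
Setting C = 0.85 f'_c a b equal to T: a = 2990000/(0.85 × 54.6 × 530) = 121.6 mm.

a ≈ 121.6 mm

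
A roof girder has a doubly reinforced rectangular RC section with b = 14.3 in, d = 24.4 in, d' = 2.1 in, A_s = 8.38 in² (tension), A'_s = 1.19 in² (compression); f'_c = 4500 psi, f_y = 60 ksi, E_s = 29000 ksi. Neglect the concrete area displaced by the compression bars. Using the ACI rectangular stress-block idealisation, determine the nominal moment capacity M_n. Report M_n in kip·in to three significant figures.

Assume both steels yield.
a = (A_s − A'_s) f_y/(0.85 f'_c b) = (8.38 − 1.19) × 60/(0.85 × 4.5 × 14.3) = 7.887 in.
c = a/β₁ = 7.887/0.825 = 9.560 in; ε'_s = 0.003(c − d')/c = 0.0023 ≥ ε_y = 0.0021, so the compression steel yields.
M_n = (A_s − A'_s) f_y (d − a/2) + A'_s f_y (d − d') = 431.4 × (24.4 − 3.9435) + 71.4 × (24.4 − 2.1) = 8824.9 + 1592.2 = 10417.1 kip·in.

M_n ≈ 10400 kip·in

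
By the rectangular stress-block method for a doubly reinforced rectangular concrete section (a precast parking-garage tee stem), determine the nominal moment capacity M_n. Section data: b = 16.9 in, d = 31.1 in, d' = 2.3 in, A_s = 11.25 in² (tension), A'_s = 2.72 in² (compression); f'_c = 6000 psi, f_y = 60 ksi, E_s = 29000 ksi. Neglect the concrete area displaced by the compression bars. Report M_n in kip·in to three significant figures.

Assume both steels yield.
a = (A_s − A'_s) f_y/(0.85 f'_c b) = (11.25 − 2.72) × 60/(0.85 × 6 × 16.9) = 5.938 in.
c = a/β₁ = 5.938/0.75 = 7.917 in; ε'_s = 0.003(c − d')/c = 0.0021 ≥ ε_y = 0.0021, so the compression steel yields.
M_n = (A_s − A'_s) f_y (d − a/2) + A'_s f_y (d − d') = 511.8 × (31.1 − 2.969) + 163.2 × (31.1 − 2.3) = 14397.4 + 4700.2 = 19097.6 kip·in.

M_n ≈ 19100 kip·in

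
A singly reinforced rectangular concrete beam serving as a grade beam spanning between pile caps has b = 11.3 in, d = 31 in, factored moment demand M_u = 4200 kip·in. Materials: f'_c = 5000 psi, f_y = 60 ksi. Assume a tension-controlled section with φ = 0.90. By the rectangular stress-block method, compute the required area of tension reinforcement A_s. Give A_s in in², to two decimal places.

A_s ≈ 2.65 in²

M_n = M_u/φ = 4200/0.90 = 4666.67 kip·in.
From M_n = 0.85 f'_c a b (d − a/2):
a = d − √(d² − 2M_n/(0.85 f'_c b)) = 31 − √(31² − 2 × 4666.67/(0.85 × 5 × 11.3)) = 3.311 in.
A_s = 0.85 f'_c a b / f_y = 0.85 × 5 × 3.311 × 11.3 / 60 = 2.650 in².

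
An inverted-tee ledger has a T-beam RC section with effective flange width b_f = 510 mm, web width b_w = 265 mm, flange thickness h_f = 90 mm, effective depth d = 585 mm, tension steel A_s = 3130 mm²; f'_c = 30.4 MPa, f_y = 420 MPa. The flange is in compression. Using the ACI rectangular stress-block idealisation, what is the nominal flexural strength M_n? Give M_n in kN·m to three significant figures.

Tension: T = A_s f_y = 3130 × 420 = 1314600 N.
Try a within the flange: a = T/(0.85 f'_c b_f) = 1314600/(0.85 × 30.4 × 510) = 99.75 mm.
a = 99.75 > h_f = 90 mm: the block extends into the web. Split into flange-overhang and web parts.
C_f = 0.85 f'_c (b_f − b_w) h_f = 0.85 × 30.4 × (510 − 265) × 90 = 569772 N.
Remaining web compression depth: a_w = (T − C_f)/(0.85 f'_c b_w) = (1314600 − 569772)/(0.85 × 30.4 × 265) = 108.77 mm.
M_n = C_f(d − h_f/2) + (T − C_f)(d − a_w/2) = 569772 × (585 − 45) + 744828 × (585 − 54.385) = 307.68 + 395.22 = 702.90 × 10⁶ N·mm.
M_n = 702.90 kN·m.

M_n ≈ 703 kN·m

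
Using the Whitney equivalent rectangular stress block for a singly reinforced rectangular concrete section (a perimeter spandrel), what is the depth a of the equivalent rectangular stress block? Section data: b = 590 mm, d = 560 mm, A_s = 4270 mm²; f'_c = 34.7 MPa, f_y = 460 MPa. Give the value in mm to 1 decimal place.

T = A_s f_y = 4270 × 460 = 1964200 N = 1964.2 kN.
Setting C = 0.85 f'_c a b equal to T: a = 1964200/(0.85 × 34.7 × 590) = 112.9 mm.

a ≈ 112.9 mm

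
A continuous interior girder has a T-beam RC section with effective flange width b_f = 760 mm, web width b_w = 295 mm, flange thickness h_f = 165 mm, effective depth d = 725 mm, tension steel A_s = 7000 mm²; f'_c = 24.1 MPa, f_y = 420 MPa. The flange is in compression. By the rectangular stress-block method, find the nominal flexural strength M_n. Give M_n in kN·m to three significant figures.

M_n ≈ 1850 kN·m

Tension: T = A_s f_y = 7000 × 420 = 2940000 N.
Try a within the flange: a = T/(0.85 f'_c b_f) = 2940000/(0.85 × 24.1 × 760) = 188.84 mm.
a = 188.84 > h_f = 165 mm: the block extends into the web. Split into flange-overhang and web parts.
C_f = 0.85 f'_c (b_f − b_w) h_f = 0.85 × 24.1 × (760 − 295) × 165 = 1571712 N.
Remaining web compression depth: a_w = (T − C_f)/(0.85 f'_c b_w) = (2940000 − 1571712)/(0.85 × 24.1 × 295) = 226.42 mm.
M_n = C_f(d − h_f/2) + (T − C_f)(d − a_w/2) = 1571712 × (725 − 82.5) + 1368288 × (725 − 113.21) = 1009.82 + 837.10 = 1846.92 × 10⁶ N·mm.
M_n = 1846.92 kN·m.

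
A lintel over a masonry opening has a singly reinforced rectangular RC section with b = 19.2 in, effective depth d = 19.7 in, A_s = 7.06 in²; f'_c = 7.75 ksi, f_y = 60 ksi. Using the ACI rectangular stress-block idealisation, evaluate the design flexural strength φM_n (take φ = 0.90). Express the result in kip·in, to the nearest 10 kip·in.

T = A_s f_y = 7.06 × 60 = 423.6 kips.
a = T/(0.85 f'_c b) = 423.6/(0.85 × 7.75 × 19.2) = 3.349 in.
M_n = T(d − a/2) = 423.6 × (19.7 − 1.6745) = 7635.6 kip·in.
φM_n = 0.90 × 7635.6 = 6872.0 kip·in.

φM_n ≈ 6870 kip·in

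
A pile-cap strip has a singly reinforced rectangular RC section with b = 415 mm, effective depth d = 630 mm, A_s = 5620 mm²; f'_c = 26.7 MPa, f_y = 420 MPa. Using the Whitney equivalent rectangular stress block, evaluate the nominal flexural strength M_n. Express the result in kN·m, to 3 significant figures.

M_n ≈ 1190 kN·m

T = A_s f_y = 5620 × 420 = 2360400 N = 2360.4 kN.
From C = T: a = T/(0.85 f'_c b) = 2360400/(0.85 × 26.7 × 415) = 250.62 mm.
M_n = T(d − a/2) = 2360.4 kN × (630 − 125.31) mm = 1191.27 kN·m.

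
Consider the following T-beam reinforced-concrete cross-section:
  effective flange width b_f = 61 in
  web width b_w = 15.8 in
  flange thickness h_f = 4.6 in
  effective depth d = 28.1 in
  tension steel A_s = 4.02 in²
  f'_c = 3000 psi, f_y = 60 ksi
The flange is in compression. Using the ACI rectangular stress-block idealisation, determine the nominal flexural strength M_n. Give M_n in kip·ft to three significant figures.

Tension: T = A_s f_y = 4.02 × 60 = 241.2 kips.
Try a within the flange: a = T/(0.85 f'_c b_f) = 241.2/(0.85 × 3 × 61) = 1.551 in.
Since a = 1.551 ≤ h_f = 4.6 in, the stress block lies entirely in the flange; analyse as a rectangular beam of width b_f.
M_n = T(d − a/2) = 241.2 × (28.1 − 0.7755) = 6590.7 kip·in.
M_n = 6590.7/12 = 549.23 kip·ft.

M_n ≈ 549 kip·ft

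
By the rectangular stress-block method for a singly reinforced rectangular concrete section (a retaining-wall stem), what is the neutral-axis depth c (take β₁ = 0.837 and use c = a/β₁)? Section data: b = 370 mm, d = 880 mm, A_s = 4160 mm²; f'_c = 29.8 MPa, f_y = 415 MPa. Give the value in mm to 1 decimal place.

c ≈ 220.1 mm

T = A_s f_y = 4160 × 415 = 1726400 N = 1726.4 kN.
Setting C = 0.85 f'_c a b equal to T: a = 1726400/(0.85 × 29.8 × 370) = 184.206 mm.
With β₁ = 0.837, c = a/β₁ = 184.206/0.837 = 220.1 mm.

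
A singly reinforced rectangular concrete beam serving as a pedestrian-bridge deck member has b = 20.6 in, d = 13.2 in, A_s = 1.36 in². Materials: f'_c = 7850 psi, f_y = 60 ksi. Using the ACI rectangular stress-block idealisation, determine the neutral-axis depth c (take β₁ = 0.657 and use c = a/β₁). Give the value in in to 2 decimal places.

c ≈ 0.90 in

T = A_s f_y = 1.36 × 60 = 81.6 kips.
a = T/(0.85 f'_c b) = 81.6/(0.85 × 7.85 × 20.6) = 0.5937 in.
With β₁ = 0.657, c = a/β₁ = 0.5937/0.657 = 0.90 in.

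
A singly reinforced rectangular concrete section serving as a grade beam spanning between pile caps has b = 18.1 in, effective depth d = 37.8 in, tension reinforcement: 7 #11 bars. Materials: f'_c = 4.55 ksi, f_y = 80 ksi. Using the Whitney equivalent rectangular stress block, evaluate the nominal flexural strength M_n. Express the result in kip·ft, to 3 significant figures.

M_n ≈ 2300 kip·ft

A_s = 7 × 1.56 = 10.92 in².
T = A_s f_y = 10.92 × 80 = 873.6 kips.
a = T/(0.85 f'_c b) = 873.6/(0.85 × 4.55 × 18.1) = 12.480 in.
M_n = T(d − a/2) = 873.6 × (37.8 − 6.24) = 27570.8 kip·in = 27570.8/12 = 2297.57 kip·ft.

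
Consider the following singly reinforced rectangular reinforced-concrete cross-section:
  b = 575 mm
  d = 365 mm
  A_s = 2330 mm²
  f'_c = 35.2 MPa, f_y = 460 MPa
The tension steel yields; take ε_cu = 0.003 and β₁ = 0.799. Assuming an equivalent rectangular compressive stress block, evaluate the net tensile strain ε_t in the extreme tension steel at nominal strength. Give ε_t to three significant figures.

ε_t ≈ 0.0110

a = A_s f_y/(0.85 f'_c b) = 62.30 mm.
β₁ = 0.799, so c = a/β₁ = 62.30/0.799 = 77.97 mm.
From the linear strain diagram with ε_cu = 0.003: ε_t = 0.003 (d − c)/c = 0.003 × (365 − 77.97)/77.97 = 0.0110.
Since ε_t ≥ 0.005, the section is tension-controlled.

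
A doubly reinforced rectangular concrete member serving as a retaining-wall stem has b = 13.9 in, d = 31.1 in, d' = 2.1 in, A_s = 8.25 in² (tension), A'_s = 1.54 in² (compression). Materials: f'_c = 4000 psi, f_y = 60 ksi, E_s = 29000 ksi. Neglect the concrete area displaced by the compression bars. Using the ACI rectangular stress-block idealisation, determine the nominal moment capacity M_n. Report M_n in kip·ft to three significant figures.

M_n ≈ 1120 kip·ft

Assume both steels yield.
a = (A_s − A'_s) f_y/(0.85 f'_c b) = (8.25 − 1.54) × 60/(0.85 × 4 × 13.9) = 8.519 in.
c = a/β₁ = 8.519/0.85 = 10.022 in; ε'_s = 0.003(c − d')/c = 0.0024 ≥ ε_y = 0.0021, so the compression steel yields.
M_n = (A_s − A'_s) f_y (d − a/2) + A'_s f_y (d − d') = 402.6 × (31.1 − 4.2595) + 92.4 × (31.1 − 2.1) = 10806.0 + 2679.6 = 13485.6 kip·in = 13485.6/12 = 1123.80 kip·ft.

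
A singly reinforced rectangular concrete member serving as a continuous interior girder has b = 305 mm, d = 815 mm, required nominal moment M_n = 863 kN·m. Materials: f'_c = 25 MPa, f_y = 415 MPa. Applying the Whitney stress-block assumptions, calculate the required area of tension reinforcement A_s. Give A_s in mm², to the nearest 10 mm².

A_s ≈ 2880 mm²

With M_n = 0.85 f'_c a b (d − a/2), solve the quadratic for a:
a = d − √(d² − 2M_n/(0.85 f'_c b)) = 815 − √(815² − 2 × 863×10⁶/(0.85 × 25 × 305)) = 184.19 mm.
A_s = 0.85 f'_c a b / f_y = 0.85 × 25 × 184.19 × 305 / 415 = 2876.6 mm².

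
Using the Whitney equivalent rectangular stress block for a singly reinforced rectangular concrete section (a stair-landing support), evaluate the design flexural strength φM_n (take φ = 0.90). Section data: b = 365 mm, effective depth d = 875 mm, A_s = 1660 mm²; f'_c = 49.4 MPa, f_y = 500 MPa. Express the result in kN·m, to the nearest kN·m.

T = A_s f_y = 1660 × 500 = 830000 N = 830 kN.
From C = T: a = T/(0.85 f'_c b) = 830000/(0.85 × 49.4 × 365) = 54.16 mm.
M_n = T(d − a/2) = 830 kN × (875 − 27.08) mm = 703.77 kN·m.
φM_n = 0.90 × 703.77 = 633.39 kN·m.

φM_n ≈ 633 kN·m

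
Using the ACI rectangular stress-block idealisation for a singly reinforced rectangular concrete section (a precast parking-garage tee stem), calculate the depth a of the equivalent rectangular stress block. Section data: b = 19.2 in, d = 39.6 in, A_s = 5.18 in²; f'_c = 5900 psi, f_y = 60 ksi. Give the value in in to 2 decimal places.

T = A_s f_y = 5.18 × 60 = 310.8 kips.
a = T/(0.85 f'_c b) = 310.8/(0.85 × 5.9 × 19.2) = 3.23 in.

a ≈ 3.23 in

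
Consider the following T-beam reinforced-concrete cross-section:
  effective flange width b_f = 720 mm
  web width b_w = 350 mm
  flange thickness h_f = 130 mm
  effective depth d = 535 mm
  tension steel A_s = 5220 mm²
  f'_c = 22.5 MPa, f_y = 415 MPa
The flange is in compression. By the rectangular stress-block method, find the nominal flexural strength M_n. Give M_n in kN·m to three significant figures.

M_n ≈ 983 kN·m

Tension: T = A_s f_y = 5220 × 415 = 2166300 N.
Try a within the flange: a = T/(0.85 f'_c b_f) = 2166300/(0.85 × 22.5 × 720) = 157.32 mm.
a = 157.32 > h_f = 130 mm: the block extends into the web. Split into flange-overhang and web parts.
C_f = 0.85 f'_c (b_f − b_w) h_f = 0.85 × 22.5 × (720 − 350) × 130 = 919913 N.
Remaining web compression depth: a_w = (T − C_f)/(0.85 f'_c b_w) = (2166300 − 919913)/(0.85 × 22.5 × 350) = 186.20 mm.
M_n = C_f(d − h_f/2) + (T − C_f)(d − a_w/2) = 919913 × (535 − 65) + 1246387 × (535 − 93.1) = 432.36 + 550.78 = 983.14 × 10⁶ N·mm.
M_n = 983.14 kN·m.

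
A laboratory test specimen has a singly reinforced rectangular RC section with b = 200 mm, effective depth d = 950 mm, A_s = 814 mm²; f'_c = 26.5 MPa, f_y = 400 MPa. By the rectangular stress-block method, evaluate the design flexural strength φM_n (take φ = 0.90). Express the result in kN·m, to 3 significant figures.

T = A_s f_y = 814 × 400 = 325600 N = 325.6 kN.
From C = T: a = T/(0.85 f'_c b) = 325600/(0.85 × 26.5 × 200) = 72.28 mm.
M_n = T(d − a/2) = 325.6 kN × (950 − 36.14) mm = 297.55 kN·m.
φM_n = 0.90 × 297.55 = 267.80 kN·m.

φM_n ≈ 268 kN·m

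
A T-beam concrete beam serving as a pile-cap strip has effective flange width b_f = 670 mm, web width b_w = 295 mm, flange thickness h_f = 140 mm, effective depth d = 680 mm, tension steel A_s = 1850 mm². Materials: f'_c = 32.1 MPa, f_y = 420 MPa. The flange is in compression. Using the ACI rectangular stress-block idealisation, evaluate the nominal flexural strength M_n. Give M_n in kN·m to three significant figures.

Tension: T = A_s f_y = 1850 × 420 = 777000 N.
Try a within the flange: a = T/(0.85 f'_c b_f) = 777000/(0.85 × 32.1 × 670) = 42.50 mm.
Since a = 42.50 ≤ h_f = 140 mm, the stress block lies entirely in the flange; analyse as a rectangular beam of width b_f.
M_n = T(d − a/2) = 777000 × (680 − 21.25) = 511.85 × 10⁶ N·mm.
M_n = 511.85 kN·m.

M_n ≈ 512 kN·m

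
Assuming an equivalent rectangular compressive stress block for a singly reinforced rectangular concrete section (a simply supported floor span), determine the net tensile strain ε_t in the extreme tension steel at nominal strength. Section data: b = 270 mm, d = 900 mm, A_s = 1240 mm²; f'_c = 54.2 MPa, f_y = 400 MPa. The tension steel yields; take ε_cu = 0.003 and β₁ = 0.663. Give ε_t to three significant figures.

ε_t ≈ 0.0419

a = A_s f_y/(0.85 f'_c b) = 39.87 mm.
β₁ = 0.663, so c = a/β₁ = 39.87/0.663 = 60.14 mm.
From the linear strain diagram with ε_cu = 0.003: ε_t = 0.003 (d − c)/c = 0.003 × (900 − 60.14)/60.14 = 0.0419.
Since ε_t ≥ 0.005, the section is tension-controlled.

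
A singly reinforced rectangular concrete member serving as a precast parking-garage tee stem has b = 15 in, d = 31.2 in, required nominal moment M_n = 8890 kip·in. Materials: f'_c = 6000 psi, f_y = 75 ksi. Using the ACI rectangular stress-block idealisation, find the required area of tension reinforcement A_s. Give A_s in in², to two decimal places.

A_s ≈ 4.06 in²

From M_n = 0.85 f'_c a b (d − a/2):
a = d − √(d² − 2M_n/(0.85 f'_c b)) = 31.2 − √(31.2² − 2 × 8890/(0.85 × 6 × 15)) = 3.978 in.
A_s = 0.85 f'_c a b / f_y = 0.85 × 6 × 3.978 × 15 / 75 = 4.058 in².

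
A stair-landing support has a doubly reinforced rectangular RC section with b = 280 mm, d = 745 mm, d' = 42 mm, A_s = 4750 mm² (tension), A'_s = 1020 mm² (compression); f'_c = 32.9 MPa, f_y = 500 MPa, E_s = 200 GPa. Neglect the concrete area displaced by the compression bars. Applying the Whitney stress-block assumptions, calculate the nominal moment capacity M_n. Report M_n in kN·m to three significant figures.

Assume both tension and compression steel yield.
Net tension couple steel: A_s − A'_s = 3730 mm².
a = (A_s − A'_s) f_y / (0.85 f'_c b) = 1865000/(0.85 × 32.9 × 280) = 238.18 mm.
c = a/β₁ = 238.18/0.815 = 292.25 mm; ε'_s = 0.003(c − d')/c = 0.0026 ≥ f_y/E_s = 0.0025, so compression steel does yield.
M_n = (A_s − A'_s) f_y (d − a/2) + A'_s f_y (d − d') = [1865000 × (745 − 119.09) + 510000 × (745 − 42)] × 10⁻⁶ = 1167.32 + 358.53 = 1525.85 kN·m.

M_n ≈ 1530 kN·m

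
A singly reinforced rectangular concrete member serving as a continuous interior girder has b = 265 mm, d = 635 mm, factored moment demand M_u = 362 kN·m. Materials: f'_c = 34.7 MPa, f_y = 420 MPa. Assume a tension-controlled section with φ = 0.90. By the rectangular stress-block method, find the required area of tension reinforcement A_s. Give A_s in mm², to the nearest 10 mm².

M_n = M_u/φ = 362/0.90 = 402.222 kN·m.
With M_n = 0.85 f'_c a b (d − a/2), solve the quadratic for a:
a = d − √(d² − 2M_n/(0.85 f'_c b)) = 635 − √(635² − 2 × 402.222×10⁶/(0.85 × 34.7 × 265)) = 87.00 mm.
A_s = 0.85 f'_c a b / f_y = 0.85 × 34.7 × 87.00 × 265 / 420 = 1619.1 mm².

A_s ≈ 1620 mm²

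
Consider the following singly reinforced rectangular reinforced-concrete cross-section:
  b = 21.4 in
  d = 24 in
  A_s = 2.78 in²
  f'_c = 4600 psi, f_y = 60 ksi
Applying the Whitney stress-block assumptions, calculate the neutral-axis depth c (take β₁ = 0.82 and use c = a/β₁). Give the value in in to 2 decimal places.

T = A_s f_y = 2.78 × 60 = 166.8 kips.
a = T/(0.85 f'_c b) = 166.8/(0.85 × 4.6 × 21.4) = 1.9935 in.
With β₁ = 0.82, c = a/β₁ = 1.9935/0.82 = 2.43 in.

c ≈ 2.43 in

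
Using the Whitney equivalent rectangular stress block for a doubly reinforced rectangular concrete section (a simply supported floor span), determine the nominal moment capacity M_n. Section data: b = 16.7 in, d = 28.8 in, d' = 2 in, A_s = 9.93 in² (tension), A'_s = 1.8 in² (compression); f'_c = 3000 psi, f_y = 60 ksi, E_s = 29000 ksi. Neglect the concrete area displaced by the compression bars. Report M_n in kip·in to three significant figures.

Assume both steels yield.
a = (A_s − A'_s) f_y/(0.85 f'_c b) = (9.93 − 1.8) × 60/(0.85 × 3 × 16.7) = 11.455 in.
c = a/β₁ = 11.455/0.85 = 13.476 in; ε'_s = 0.003(c − d')/c = 0.0026 ≥ ε_y = 0.0021, so the compression steel yields.
M_n = (A_s − A'_s) f_y (d − a/2) + A'_s f_y (d − d') = 487.8 × (28.8 − 5.7275) + 108 × (28.8 − 2) = 11254.8 + 2894.4 = 14149.2 kip·in.

M_n ≈ 14100 kip·in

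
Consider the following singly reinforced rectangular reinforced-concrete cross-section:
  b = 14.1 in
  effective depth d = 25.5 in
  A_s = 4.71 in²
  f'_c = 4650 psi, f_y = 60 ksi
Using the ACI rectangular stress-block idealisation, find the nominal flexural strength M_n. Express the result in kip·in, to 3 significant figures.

T = A_s f_y = 4.71 × 60 = 282.6 kips.
a = T/(0.85 f'_c b) = 282.6/(0.85 × 4.65 × 14.1) = 5.071 in.
M_n = T(d − a/2) = 282.6 × (25.5 − 2.5355) = 6489.8 kip·in.

M_n ≈ 6490 kip·in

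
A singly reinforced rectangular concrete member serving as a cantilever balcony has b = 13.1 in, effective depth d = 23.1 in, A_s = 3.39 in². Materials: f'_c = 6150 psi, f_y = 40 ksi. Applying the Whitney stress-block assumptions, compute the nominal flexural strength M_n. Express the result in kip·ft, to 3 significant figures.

T = A_s f_y = 3.39 × 40 = 135.6 kips.
a = T/(0.85 f'_c b) = 135.6/(0.85 × 6.15 × 13.1) = 1.980 in.
M_n = T(d − a/2) = 135.6 × (23.1 − 0.99) = 2998.1 kip·in = 2998.1/12 = 249.84 kip·ft.

M_n ≈ 250 kip·ft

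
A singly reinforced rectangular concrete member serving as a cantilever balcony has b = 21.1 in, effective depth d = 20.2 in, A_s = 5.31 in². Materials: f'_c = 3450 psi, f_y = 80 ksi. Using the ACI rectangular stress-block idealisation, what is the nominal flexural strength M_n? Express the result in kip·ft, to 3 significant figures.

T = A_s f_y = 5.31 × 80 = 424.8 kips.
a = T/(0.85 f'_c b) = 424.8/(0.85 × 3.45 × 21.1) = 6.865 in.
M_n = T(d − a/2) = 424.8 × (20.2 − 3.4325) = 7122.8 kip·in = 7122.8/12 = 593.57 kip·ft.

M_n ≈ 594 kip·ft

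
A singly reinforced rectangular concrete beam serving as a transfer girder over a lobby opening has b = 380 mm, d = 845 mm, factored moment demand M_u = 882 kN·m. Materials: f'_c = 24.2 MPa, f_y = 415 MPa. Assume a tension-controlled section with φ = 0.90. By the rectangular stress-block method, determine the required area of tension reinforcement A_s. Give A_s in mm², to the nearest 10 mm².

M_n = M_u/φ = 882/0.90 = 980 kN·m.
With M_n = 0.85 f'_c a b (d − a/2), solve the quadratic for a:
a = d − √(d² − 2M_n/(0.85 f'_c b)) = 845 − √(845² − 2 × 980×10⁶/(0.85 × 24.2 × 380)) = 164.36 mm.
A_s = 0.85 f'_c a b / f_y = 0.85 × 24.2 × 164.36 × 380 / 415 = 3095.8 mm².

A_s ≈ 3100 mm²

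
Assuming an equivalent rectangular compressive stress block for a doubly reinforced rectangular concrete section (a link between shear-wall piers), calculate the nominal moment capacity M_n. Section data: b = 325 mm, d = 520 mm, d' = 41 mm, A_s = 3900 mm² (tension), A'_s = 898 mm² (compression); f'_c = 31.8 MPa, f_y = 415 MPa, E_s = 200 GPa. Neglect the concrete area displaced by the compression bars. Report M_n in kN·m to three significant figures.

M_n ≈ 738 kN·m

Assume both tension and compression steel yield.
Net tension couple steel: A_s − A'_s = 3002 mm².
a = (A_s − A'_s) f_y / (0.85 f'_c b) = 1245830/(0.85 × 31.8 × 325) = 141.82 mm.
c = a/β₁ = 141.82/0.823 = 172.32 mm; ε'_s = 0.003(c − d')/c = 0.0023 ≥ f_y/E_s = 0.0021, so compression steel does yield.
M_n = (A_s − A'_s) f_y (d − a/2) + A'_s f_y (d − d') = [1245830 × (520 − 70.91) + 372670 × (520 − 41)] × 10⁻⁶ = 559.49 + 178.51 = 738.00 kN·m.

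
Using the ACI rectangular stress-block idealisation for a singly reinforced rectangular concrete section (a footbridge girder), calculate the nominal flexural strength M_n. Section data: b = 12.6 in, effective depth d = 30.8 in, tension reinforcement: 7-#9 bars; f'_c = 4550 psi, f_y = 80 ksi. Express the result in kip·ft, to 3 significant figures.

M_n ≈ 1170 kip·ft

A_s = 7 × 1 = 7 in².
T = A_s f_y = 7 × 80 = 560 kips.
a = T/(0.85 f'_c b) = 560/(0.85 × 4.55 × 12.6) = 11.492 in.
M_n = T(d − a/2) = 560 × (30.8 − 5.746) = 14030.2 kip·in = 14030.2/12 = 1169.18 kip·ft.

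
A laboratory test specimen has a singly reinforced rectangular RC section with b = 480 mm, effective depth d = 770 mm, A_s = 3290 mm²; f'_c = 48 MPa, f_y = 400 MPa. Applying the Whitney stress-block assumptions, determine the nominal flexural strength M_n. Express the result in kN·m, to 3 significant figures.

M_n ≈ 969 kN·m

T = A_s f_y = 3290 × 400 = 1316000 N = 1316 kN.
From C = T: a = T/(0.85 f'_c b) = 1316000/(0.85 × 48 × 480) = 67.20 mm.
M_n = T(d − a/2) = 1316 kN × (770 − 33.6) mm = 969.10 kN·m.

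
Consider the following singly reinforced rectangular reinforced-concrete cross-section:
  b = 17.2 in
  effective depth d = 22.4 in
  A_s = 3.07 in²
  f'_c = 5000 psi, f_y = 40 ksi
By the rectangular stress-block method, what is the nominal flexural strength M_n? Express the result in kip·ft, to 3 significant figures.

T = A_s f_y = 3.07 × 40 = 122.8 kips.
a = T/(0.85 f'_c b) = 122.8/(0.85 × 5 × 17.2) = 1.680 in.
M_n = T(d − a/2) = 122.8 × (22.4 − 0.84) = 2647.6 kip·in = 2647.6/12 = 220.63 kip·ft.

M_n ≈ 221 kip·ft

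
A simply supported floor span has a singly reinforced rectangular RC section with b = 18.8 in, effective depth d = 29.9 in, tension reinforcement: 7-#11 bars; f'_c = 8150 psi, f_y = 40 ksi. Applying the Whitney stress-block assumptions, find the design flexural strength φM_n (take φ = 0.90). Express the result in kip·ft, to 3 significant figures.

A_s = 7 × 1.56 = 10.92 in².
T = A_s f_y = 10.92 × 40 = 436.8 kips.
a = T/(0.85 f'_c b) = 436.8/(0.85 × 8.15 × 18.8) = 3.354 in.
M_n = T(d − a/2) = 436.8 × (29.9 − 1.677) = 12327.8 kip·in = 12327.8/12 = 1027.32 kip·ft.
φM_n = 0.90 × 1027.32 = 924.59 kip·ft.

φM_n ≈ 925 kip·ft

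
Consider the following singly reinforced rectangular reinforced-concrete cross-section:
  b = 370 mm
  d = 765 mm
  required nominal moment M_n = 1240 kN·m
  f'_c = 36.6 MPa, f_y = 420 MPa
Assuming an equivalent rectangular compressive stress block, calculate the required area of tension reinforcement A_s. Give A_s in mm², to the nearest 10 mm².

With M_n = 0.85 f'_c a b (d − a/2), solve the quadratic for a:
a = d − √(d² − 2M_n/(0.85 f'_c b)) = 765 − √(765² − 2 × 1240×10⁶/(0.85 × 36.6 × 370)) = 156.91 mm.
A_s = 0.85 f'_c a b / f_y = 0.85 × 36.6 × 156.91 × 370 / 420 = 4300.3 mm².

A_s ≈ 4300 mm²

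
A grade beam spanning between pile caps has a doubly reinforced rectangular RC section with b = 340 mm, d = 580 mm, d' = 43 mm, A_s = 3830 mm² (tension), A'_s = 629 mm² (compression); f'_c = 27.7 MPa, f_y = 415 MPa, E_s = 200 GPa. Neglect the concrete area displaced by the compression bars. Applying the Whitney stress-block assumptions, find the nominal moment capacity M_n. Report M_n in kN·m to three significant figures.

Assume both tension and compression steel yield.
Net tension couple steel: A_s − A'_s = 3201 mm².
a = (A_s − A'_s) f_y / (0.85 f'_c b) = 1328415/(0.85 × 27.7 × 340) = 165.94 mm.
c = a/β₁ = 165.94/0.85 = 195.22 mm; ε'_s = 0.003(c − d')/c = 0.0023 ≥ f_y/E_s = 0.0021, so compression steel does yield.
M_n = (A_s − A'_s) f_y (d − a/2) + A'_s f_y (d − d') = [1328415 × (580 − 82.97) + 261035 × (580 − 43)] × 10⁻⁶ = 660.26 + 140.18 = 800.44 kN·m.

M_n ≈ 800 kN·m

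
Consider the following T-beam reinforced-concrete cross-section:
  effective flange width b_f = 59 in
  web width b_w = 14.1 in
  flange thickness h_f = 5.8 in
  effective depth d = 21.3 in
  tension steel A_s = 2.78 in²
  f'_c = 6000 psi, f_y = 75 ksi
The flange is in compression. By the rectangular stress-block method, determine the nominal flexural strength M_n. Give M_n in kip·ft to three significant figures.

Tension: T = A_s f_y = 2.78 × 75 = 208.5 kips.
Try a within the flange: a = T/(0.85 f'_c b_f) = 208.5/(0.85 × 6 × 59) = 0.693 in.
Since a = 0.693 ≤ h_f = 5.8 in, the stress block lies entirely in the flange; analyse as a rectangular beam of width b_f.
M_n = T(d − a/2) = 208.5 × (21.3 − 0.3465) = 4368.8 kip·in.
M_n = 4368.8/12 = 364.07 kip·ft.

M_n ≈ 364 kip·ft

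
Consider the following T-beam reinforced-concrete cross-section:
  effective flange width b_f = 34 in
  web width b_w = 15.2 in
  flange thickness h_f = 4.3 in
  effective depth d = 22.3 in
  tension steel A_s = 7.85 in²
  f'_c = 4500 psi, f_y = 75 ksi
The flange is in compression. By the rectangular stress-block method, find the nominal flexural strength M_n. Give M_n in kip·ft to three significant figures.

Tension: T = A_s f_y = 7.85 × 75 = 588.75 kips.
Try a within the flange: a = T/(0.85 f'_c b_f) = 588.75/(0.85 × 4.5 × 34) = 4.527 in.
a = 4.527 > h_f = 4.3 in: the block extends into the web. Split into flange-overhang and web parts.
C_f = 0.85 f'_c (b_f − b_w) h_f = 0.85 × 4.5 × (34 − 15.2) × 4.3 = 309.2 kips.
Remaining web compression depth: a_w = (T − C_f)/(0.85 f'_c b_w) = (588.75 − 309.2)/(0.85 × 4.5 × 15.2) = 4.808 in.
M_n = C_f(d − h_f/2) + (T − C_f)(d − a_w/2) = 309.2 × (22.3 − 2.15) + 279.55 × (22.3 − 2.404) = 6230.4 + 5561.9 = 11792.3 kip·in.
M_n = 11792.3/12 = 982.69 kip·ft.

M_n ≈ 983 kip·ft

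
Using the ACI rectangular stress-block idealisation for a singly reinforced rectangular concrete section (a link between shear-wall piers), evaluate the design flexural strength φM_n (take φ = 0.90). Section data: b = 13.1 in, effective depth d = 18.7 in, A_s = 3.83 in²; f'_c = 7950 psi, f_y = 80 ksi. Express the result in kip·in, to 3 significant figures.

φM_n ≈ 4680 kip·in

T = A_s f_y = 3.83 × 80 = 306.4 kips.
a = T/(0.85 f'_c b) = 306.4/(0.85 × 7.95 × 13.1) = 3.461 in.
M_n = T(d − a/2) = 306.4 × (18.7 − 1.7305) = 5199.5 kip·in.
φM_n = 0.90 × 5199.5 = 4679.6 kip·in.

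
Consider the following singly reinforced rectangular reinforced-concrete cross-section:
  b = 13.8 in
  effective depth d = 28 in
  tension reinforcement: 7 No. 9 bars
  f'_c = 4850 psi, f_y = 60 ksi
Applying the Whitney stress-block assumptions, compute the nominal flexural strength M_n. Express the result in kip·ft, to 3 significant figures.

M_n ≈ 851 kip·ft

A_s = 7 × 1 = 7 in².
T = A_s f_y = 7 × 60 = 420 kips.
a = T/(0.85 f'_c b) = 420/(0.85 × 4.85 × 13.8) = 7.383 in.
M_n = T(d − a/2) = 420 × (28 − 3.6915) = 10209.6 kip·in = 10209.6/12 = 850.80 kip·ft.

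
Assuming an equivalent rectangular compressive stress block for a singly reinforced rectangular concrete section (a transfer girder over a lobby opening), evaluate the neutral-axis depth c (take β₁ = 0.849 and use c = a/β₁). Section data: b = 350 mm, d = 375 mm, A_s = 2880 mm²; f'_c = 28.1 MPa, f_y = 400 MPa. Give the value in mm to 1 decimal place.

c ≈ 162.3 mm

T = A_s f_y = 2880 × 400 = 1152000 N = 1152 kN.
Setting C = 0.85 f'_c a b equal to T: a = 1152000/(0.85 × 28.1 × 350) = 137.803 mm.
With β₁ = 0.849, c = a/β₁ = 137.803/0.849 = 162.3 mm.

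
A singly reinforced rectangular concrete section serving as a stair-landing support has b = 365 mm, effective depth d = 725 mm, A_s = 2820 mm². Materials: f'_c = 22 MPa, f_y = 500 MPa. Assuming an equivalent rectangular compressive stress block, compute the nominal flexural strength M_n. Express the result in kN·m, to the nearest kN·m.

T = A_s f_y = 2820 × 500 = 1410000 N = 1410 kN.
From C = T: a = T/(0.85 f'_c b) = 1410000/(0.85 × 22 × 365) = 206.58 mm.
M_n = T(d − a/2) = 1410 kN × (725 − 103.29) mm = 876.61 kN·m.

M_n ≈ 877 kN·m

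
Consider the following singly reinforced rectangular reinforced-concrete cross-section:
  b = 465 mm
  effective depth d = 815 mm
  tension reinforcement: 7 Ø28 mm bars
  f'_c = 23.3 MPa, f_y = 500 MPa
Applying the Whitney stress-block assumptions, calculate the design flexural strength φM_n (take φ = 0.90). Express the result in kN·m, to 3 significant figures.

φM_n ≈ 1350 kN·m

A_s = 7 × 616 = 4312 mm².
T = A_s f_y = 4312 × 500 = 2156000 N = 2156 kN.
From C = T: a = T/(0.85 f'_c b) = 2156000/(0.85 × 23.3 × 465) = 234.11 mm.
M_n = T(d − a/2) = 2156 kN × (815 − 117.055) mm = 1504.77 kN·m.
φM_n = 0.90 × 1504.77 = 1354.29 kN·m.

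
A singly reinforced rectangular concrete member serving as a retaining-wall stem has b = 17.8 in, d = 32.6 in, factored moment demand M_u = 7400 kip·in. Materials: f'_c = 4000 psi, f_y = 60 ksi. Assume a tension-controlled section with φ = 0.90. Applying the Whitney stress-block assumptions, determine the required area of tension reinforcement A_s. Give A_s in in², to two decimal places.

A_s ≈ 4.51 in²

M_n = M_u/φ = 7400/0.90 = 8222.22 kip·in.
From M_n = 0.85 f'_c a b (d − a/2):
a = d − √(d² − 2M_n/(0.85 f'_c b)) = 32.6 − √(32.6² − 2 × 8222.22/(0.85 × 4 × 17.8)) = 4.475 in.
A_s = 0.85 f'_c a b / f_y = 0.85 × 4 × 4.475 × 17.8 / 60 = 4.514 in².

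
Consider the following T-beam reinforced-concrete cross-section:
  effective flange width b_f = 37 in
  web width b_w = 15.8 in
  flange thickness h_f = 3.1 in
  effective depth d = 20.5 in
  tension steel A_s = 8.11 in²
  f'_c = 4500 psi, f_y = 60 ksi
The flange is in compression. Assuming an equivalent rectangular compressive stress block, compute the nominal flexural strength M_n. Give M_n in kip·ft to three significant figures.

Tension: T = A_s f_y = 8.11 × 60 = 486.6 kips.
Try a within the flange: a = T/(0.85 f'_c b_f) = 486.6/(0.85 × 4.5 × 37) = 3.438 in.
a = 3.438 > h_f = 3.1 in: the block extends into the web. Split into flange-overhang and web parts.
C_f = 0.85 f'_c (b_f − b_w) h_f = 0.85 × 4.5 × (37 − 15.8) × 3.1 = 251.4 kips.
Remaining web compression depth: a_w = (T − C_f)/(0.85 f'_c b_w) = (486.6 − 251.4)/(0.85 × 4.5 × 15.8) = 3.892 in.
M_n = C_f(d − h_f/2) + (T − C_f)(d − a_w/2) = 251.4 × (20.5 − 1.55) + 235.2 × (20.5 − 1.946) = 4764.0 + 4363.9 = 9127.9 kip·in.
M_n = 9127.9/12 = 760.66 kip·ft.

M_n ≈ 761 kip·ft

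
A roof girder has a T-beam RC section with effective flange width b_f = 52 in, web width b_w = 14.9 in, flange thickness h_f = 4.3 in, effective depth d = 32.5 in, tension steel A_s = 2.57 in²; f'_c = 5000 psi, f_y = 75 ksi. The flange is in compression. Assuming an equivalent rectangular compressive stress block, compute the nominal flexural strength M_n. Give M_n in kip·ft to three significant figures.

Tension: T = A_s f_y = 2.57 × 75 = 192.75 kips.
Try a within the flange: a = T/(0.85 f'_c b_f) = 192.75/(0.85 × 5 × 52) = 0.872 in.
Since a = 0.872 ≤ h_f = 4.3 in, the stress block lies entirely in the flange; analyse as a rectangular beam of width b_f.
M_n = T(d − a/2) = 192.75 × (32.5 − 0.436) = 6180.3 kip·in.
M_n = 6180.3/12 = 515.03 kip·ft.

M_n ≈ 515 kip·ft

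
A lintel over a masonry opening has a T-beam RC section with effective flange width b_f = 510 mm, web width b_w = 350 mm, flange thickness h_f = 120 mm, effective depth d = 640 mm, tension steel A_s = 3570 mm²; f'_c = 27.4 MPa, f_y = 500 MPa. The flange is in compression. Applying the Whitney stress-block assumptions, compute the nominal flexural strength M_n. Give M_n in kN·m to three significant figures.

M_n ≈ 1010 kN·m

Tension: T = A_s f_y = 3570 × 500 = 1785000 N.
Try a within the flange: a = T/(0.85 f'_c b_f) = 1785000/(0.85 × 27.4 × 510) = 150.28 mm.
a = 150.28 > h_f = 120 mm: the block extends into the web. Split into flange-overhang and web parts.
C_f = 0.85 f'_c (b_f − b_w) h_f = 0.85 × 27.4 × (510 − 350) × 120 = 447168 N.
Remaining web compression depth: a_w = (T − C_f)/(0.85 f'_c b_w) = (1785000 − 447168)/(0.85 × 27.4 × 350) = 164.12 mm.
M_n = C_f(d − h_f/2) + (T − C_f)(d − a_w/2) = 447168 × (640 − 60) + 1337832 × (640 − 82.06) = 259.36 + 746.43 = 1005.79 × 10⁶ N·mm.
M_n = 1005.79 kN·m.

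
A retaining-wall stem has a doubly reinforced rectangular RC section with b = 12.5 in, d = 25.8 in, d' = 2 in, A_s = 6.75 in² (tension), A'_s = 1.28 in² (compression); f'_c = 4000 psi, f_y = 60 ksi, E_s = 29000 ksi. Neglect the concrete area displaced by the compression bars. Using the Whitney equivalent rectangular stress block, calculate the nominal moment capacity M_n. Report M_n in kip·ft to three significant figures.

Assume both steels yield.
a = (A_s − A'_s) f_y/(0.85 f'_c b) = (6.75 − 1.28) × 60/(0.85 × 4 × 12.5) = 7.722 in.
c = a/β₁ = 7.722/0.85 = 9.085 in; ε'_s = 0.003(c − d')/c = 0.0023 ≥ ε_y = 0.0021, so the compression steel yields.
M_n = (A_s − A'_s) f_y (d − a/2) + A'_s f_y (d − d') = 328.2 × (25.8 − 3.861) + 76.8 × (25.8 − 2) = 7200.4 + 1827.8 = 9028.2 kip·in = 9028.2/12 = 752.35 kip·ft.

M_n ≈ 752 kip·ft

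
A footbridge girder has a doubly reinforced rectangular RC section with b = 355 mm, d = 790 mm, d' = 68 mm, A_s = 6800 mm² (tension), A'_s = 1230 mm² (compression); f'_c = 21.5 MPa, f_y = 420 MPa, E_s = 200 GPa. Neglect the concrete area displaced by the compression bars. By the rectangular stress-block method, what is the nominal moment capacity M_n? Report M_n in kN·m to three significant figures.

M_n ≈ 1800 kN·m

Assume both tension and compression steel yield.
Net tension couple steel: A_s − A'_s = 5570 mm².
a = (A_s − A'_s) f_y / (0.85 f'_c b) = 2339400/(0.85 × 21.5 × 355) = 360.59 mm.
c = a/β₁ = 360.59/0.85 = 424.22 mm; ε'_s = 0.003(c − d')/c = 0.0025 ≥ f_y/E_s = 0.0021, so compression steel does yield.
M_n = (A_s − A'_s) f_y (d − a/2) + A'_s f_y (d − d') = [2339400 × (790 − 180.295) + 516600 × (790 − 68)] × 10⁻⁶ = 1426.34 + 372.99 = 1799.33 kN·m.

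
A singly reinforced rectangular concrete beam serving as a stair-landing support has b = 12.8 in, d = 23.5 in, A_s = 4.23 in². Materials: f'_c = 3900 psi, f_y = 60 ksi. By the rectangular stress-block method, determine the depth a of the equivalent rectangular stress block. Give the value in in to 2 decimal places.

T = A_s f_y = 4.23 × 60 = 253.8 kips.
a = T/(0.85 f'_c b) = 253.8/(0.85 × 3.9 × 12.8) = 5.98 in.

a ≈ 5.98 in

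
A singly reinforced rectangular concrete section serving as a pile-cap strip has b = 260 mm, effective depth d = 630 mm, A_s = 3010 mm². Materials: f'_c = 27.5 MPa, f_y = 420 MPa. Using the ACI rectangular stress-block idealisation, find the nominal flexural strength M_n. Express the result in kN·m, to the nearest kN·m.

M_n ≈ 665 kN·m

T = A_s f_y = 3010 × 420 = 1264200 N = 1264.2 kN.
From C = T: a = T/(0.85 f'_c b) = 1264200/(0.85 × 27.5 × 260) = 208.01 mm.
M_n = T(d − a/2) = 1264.2 kN × (630 − 104.005) mm = 664.96 kN·m.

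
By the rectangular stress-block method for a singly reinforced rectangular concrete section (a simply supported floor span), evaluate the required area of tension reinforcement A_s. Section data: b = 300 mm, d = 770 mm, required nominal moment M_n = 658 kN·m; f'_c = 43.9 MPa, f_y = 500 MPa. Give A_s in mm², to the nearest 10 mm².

A_s ≈ 1800 mm²

With M_n = 0.85 f'_c a b (d − a/2), solve the quadratic for a:
a = d − √(d² − 2M_n/(0.85 f'_c b)) = 770 − √(770² − 2 × 658×10⁶/(0.85 × 43.9 × 300)) = 80.55 mm.
A_s = 0.85 f'_c a b / f_y = 0.85 × 43.9 × 80.55 × 300 / 500 = 1803.4 mm².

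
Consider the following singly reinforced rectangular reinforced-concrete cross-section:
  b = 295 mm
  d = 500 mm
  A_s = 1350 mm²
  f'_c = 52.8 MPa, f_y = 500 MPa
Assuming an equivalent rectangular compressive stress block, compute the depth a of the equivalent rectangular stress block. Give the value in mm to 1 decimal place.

T = A_s f_y = 1350 × 500 = 675000 N = 675 kN.
Setting C = 0.85 f'_c a b equal to T: a = 675000/(0.85 × 52.8 × 295) = 51.0 mm.

a ≈ 51.0 mm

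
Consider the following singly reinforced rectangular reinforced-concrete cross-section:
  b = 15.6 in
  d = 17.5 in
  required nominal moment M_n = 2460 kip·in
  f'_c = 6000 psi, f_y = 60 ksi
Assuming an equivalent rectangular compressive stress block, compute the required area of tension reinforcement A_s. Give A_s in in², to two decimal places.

From M_n = 0.85 f'_c a b (d − a/2):
a = d − √(d² − 2M_n/(0.85 f'_c b)) = 17.5 − √(17.5² − 2 × 2460/(0.85 × 6 × 15.6)) = 1.866 in.
A_s = 0.85 f'_c a b / f_y = 0.85 × 6 × 1.866 × 15.6 / 60 = 2.474 in².

A_s ≈ 2.47 in²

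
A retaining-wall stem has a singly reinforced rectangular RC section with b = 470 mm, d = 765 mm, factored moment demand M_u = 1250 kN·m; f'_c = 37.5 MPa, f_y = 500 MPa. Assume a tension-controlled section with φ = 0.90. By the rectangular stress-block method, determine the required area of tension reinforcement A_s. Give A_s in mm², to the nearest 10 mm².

A_s ≈ 3980 mm²

M_n = M_u/φ = 1250/0.90 = 1388.89 kN·m.
With M_n = 0.85 f'_c a b (d − a/2), solve the quadratic for a:
a = d − √(d² − 2M_n/(0.85 f'_c b)) = 765 − √(765² − 2 × 1388.89×10⁶/(0.85 × 37.5 × 470)) = 132.70 mm.
A_s = 0.85 f'_c a b / f_y = 0.85 × 37.5 × 132.70 × 470 / 500 = 3976.0 mm².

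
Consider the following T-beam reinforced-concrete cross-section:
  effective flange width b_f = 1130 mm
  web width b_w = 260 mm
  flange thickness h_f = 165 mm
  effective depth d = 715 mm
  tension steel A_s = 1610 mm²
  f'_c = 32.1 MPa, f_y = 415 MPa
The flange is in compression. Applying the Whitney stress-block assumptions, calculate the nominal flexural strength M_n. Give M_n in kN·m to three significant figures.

M_n ≈ 470 kN·m

Tension: T = A_s f_y = 1610 × 415 = 668150 N.
Try a within the flange: a = T/(0.85 f'_c b_f) = 668150/(0.85 × 32.1 × 1130) = 21.67 mm.
Since a = 21.67 ≤ h_f = 165 mm, the stress block lies entirely in the flange; analyse as a rectangular beam of width b_f.
M_n = T(d − a/2) = 668150 × (715 − 10.835) = 470.49 × 10⁶ N·mm.
M_n = 470.49 kN·m.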